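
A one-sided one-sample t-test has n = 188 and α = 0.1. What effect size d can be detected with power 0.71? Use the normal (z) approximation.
d ≈ 0.13

Minimum detectable effect (one-sample t-test, normal approximation):
d = (z_α + z_β) / √n
d = (1.282 + 0.553) / √188
d = 1.835 / 13.711
d ≈ 0.13

By Cohen's convention (0.2 small / 0.5 medium / 0.8 large): very small effect.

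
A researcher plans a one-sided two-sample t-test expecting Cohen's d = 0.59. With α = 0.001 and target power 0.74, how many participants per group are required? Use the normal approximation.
n = 81 per group

Sample size formula (two-sample t-test, normal approximation):
n = 2 · ((z_α + z_β) / d)²

z_α = 3.090 (for α = 0.001, one-sided)
z_β = 0.643 (for power = 0.74)
d = 0.59

n = 2 · ((3.090 + 0.643) / 0.59)²
n = 2 · (6.327)²
n ≈ 80.06
Round up to the next whole number: n = 81 per group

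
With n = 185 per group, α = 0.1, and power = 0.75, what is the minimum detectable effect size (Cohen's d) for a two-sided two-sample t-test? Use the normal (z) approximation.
d ≈ 0.24

Minimum detectable effect (two-sample t-test, normal approximation):
d = (z_{α/2} + z_β) / √(n/2)
d = (1.645 + 0.674) / √(185/2)
d = 2.319 / 9.618
d ≈ 0.24

By Cohen's convention (0.2 small / 0.5 medium / 0.8 large): small effect.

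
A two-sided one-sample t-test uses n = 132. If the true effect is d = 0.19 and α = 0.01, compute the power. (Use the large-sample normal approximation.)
Power ≈ 0.35

Power calculation (one-sample t-test, normal approximation):
z_β = d · √n - z_{α/2}
z_β = 0.19 · √132 - 2.576
z_β = 0.19 · 11.489 - 2.576
z_β = -0.393

Power = Φ(z_β) = Φ(-0.393) ≈ 0.347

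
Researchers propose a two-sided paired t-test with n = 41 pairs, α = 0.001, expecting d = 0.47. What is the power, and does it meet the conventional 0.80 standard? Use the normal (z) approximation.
Power ≈ 0.39; the study is underpowered (power < 0.80)

Power calculation (paired t-test, normal approximation):
z_β = d · √n - z_{α/2}
z_β = 0.47 · √41 - 3.291
z_β = 0.47 · 6.403 - 3.291
z_β = -0.281

Power = Φ(z_β) = Φ(-0.281) ≈ 0.389

Effect size d = 0.47 is small by Cohen's convention (0.2/0.5/0.8).

Threshold: power ≥ 0.80 is conventionally adequate.
Power ≈ 0.39 → the study is underpowered (power < 0.80).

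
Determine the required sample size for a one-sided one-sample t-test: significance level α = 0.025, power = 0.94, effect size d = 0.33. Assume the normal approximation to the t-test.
n = 114

Sample size formula (one-sample t-test, normal approximation):
n = ((z_α + z_β) / d)²

z_α = 1.960 (for α = 0.025, one-sided)
z_β = 1.555 (for power = 0.94)
d = 0.33

n = ((1.960 + 1.555) / 0.33)²
n = (10.652)²
n ≈ 113.47
Round up to the next whole number: n = 114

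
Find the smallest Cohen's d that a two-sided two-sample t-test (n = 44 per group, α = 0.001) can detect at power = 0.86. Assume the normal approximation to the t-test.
d ≈ 0.93

Minimum detectable effect (two-sample t-test, normal approximation):
d = (z_{α/2} + z_β) / √(n/2)
d = (3.291 + 1.080) / √(44/2)
d = 4.371 / 4.690
d ≈ 0.93

By Cohen's convention (0.2 small / 0.5 medium / 0.8 large): large effect.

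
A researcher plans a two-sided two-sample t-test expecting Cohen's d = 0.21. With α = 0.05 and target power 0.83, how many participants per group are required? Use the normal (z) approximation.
n = 386 per group

Sample size formula (two-sample t-test, normal approximation):
n = 2 · ((z_{α/2} + z_β) / d)²

z_{α/2} = 1.960 (for α = 0.05, two-sided)
z_β = 0.954 (for power = 0.83)
d = 0.21

n = 2 · ((1.960 + 0.954) / 0.21)²
n = 2 · (13.876)²
n ≈ 385.09
Round up to the next whole number: n = 386 per group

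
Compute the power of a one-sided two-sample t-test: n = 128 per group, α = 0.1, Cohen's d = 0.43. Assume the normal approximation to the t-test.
Power ≈ 0.98

Power calculation (two-sample t-test, normal approximation):
z_β = d · √(n/2) - z_α
z_β = 0.43 · √(128/2) - 1.282
z_β = 0.43 · 8.000 - 1.282
z_β = 2.158

Power = Φ(z_β) = Φ(2.158) ≈ 0.985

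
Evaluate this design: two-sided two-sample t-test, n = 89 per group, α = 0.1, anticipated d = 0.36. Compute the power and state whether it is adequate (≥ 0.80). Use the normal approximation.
Power ≈ 0.78; the study is underpowered (power < 0.80)

Power calculation (two-sample t-test, normal approximation):
z_β = d · √(n/2) - z_{α/2}
z_β = 0.36 · √(89/2) - 1.645
z_β = 0.36 · 6.671 - 1.645
z_β = 0.757

Power = Φ(z_β) = Φ(0.757) ≈ 0.775

Effect size d = 0.36 is small by Cohen's convention (0.2/0.5/0.8).

Threshold: power ≥ 0.80 is conventionally adequate.
Power ≈ 0.78 → the study is underpowered (power < 0.80).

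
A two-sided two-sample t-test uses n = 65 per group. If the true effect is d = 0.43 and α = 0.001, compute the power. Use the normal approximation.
Power ≈ 0.20

Power calculation (two-sample t-test, normal approximation):
z_β = d · √(n/2) - z_{α/2}
z_β = 0.43 · √(65/2) - 3.291
z_β = 0.43 · 5.701 - 3.291
z_β = -0.839

Power = Φ(z_β) = Φ(-0.839) ≈ 0.201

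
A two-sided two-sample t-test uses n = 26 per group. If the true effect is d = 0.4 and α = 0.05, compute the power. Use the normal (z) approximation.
Power ≈ 0.30

Power calculation (two-sample t-test, normal approximation):
z_β = d · √(n/2) - z_{α/2}
z_β = 0.4 · √(26/2) - 1.960
z_β = 0.4 · 3.606 - 1.960
z_β = -0.518

Power = Φ(z_β) = Φ(-0.518) ≈ 0.302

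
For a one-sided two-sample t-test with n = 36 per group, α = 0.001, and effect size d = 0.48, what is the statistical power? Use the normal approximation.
Power ≈ 0.15

Power calculation (two-sample t-test, normal approximation):
z_β = d · √(n/2) - z_α
z_β = 0.48 · √(36/2) - 3.090
z_β = 0.48 · 4.243 - 3.090
z_β = -1.054

Power = Φ(z_β) = Φ(-1.054) ≈ 0.146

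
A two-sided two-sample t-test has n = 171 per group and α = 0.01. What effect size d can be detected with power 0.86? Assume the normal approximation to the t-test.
d ≈ 0.40

Minimum detectable effect (two-sample t-test, normal approximation):
d = (z_{α/2} + z_β) / √(n/2)
d = (2.576 + 1.080) / √(171/2)
d = 3.656 / 9.247
d ≈ 0.40

By Cohen's convention (0.2 small / 0.5 medium / 0.8 large): small effect.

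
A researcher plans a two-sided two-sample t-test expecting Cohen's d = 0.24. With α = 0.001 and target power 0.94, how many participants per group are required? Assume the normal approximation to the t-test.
n = 816 per group

Sample size formula (two-sample t-test, normal approximation):
n = 2 · ((z_{α/2} + z_β) / d)²

z_{α/2} = 3.291 (for α = 0.001, two-sided)
z_β = 1.555 (for power = 0.94)
d = 0.24

n = 2 · ((3.291 + 1.555) / 0.24)²
n = 2 · (20.192)²
n ≈ 815.43
Round up to the next whole number: n = 816 per group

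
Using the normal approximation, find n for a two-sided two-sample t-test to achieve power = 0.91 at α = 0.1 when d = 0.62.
n = 47 per group

Sample size formula (two-sample t-test, normal approximation):
n = 2 · ((z_{α/2} + z_β) / d)²

z_{α/2} = 1.645 (for α = 0.1, two-sided)
z_β = 1.341 (for power = 0.91)
d = 0.62

n = 2 · ((1.645 + 1.341) / 0.62)²
n = 2 · (4.816)²
n ≈ 46.39
Round up to the next whole number: n = 47 per group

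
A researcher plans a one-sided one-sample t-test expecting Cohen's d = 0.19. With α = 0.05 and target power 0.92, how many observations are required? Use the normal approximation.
n = 258

Sample size formula (one-sample t-test, normal approximation):
n = ((z_α + z_β) / d)²

z_α = 1.645 (for α = 0.05, one-sided)
z_β = 1.405 (for power = 0.92)
d = 0.19

n = ((1.645 + 1.405) / 0.19)²
n = (16.053)²
n ≈ 257.70
Round up to the next whole number: n = 258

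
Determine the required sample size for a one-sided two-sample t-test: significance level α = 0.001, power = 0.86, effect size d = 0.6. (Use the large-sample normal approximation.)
n = 97 per group

Sample size formula (two-sample t-test, normal approximation):
n = 2 · ((z_α + z_β) / d)²

z_α = 3.090 (for α = 0.001, one-sided)
z_β = 1.080 (for power = 0.86)
d = 0.6

n = 2 · ((3.090 + 1.080) / 0.6)²
n = 2 · (6.950)²
n ≈ 96.61
Round up to the next whole number: n = 97 per group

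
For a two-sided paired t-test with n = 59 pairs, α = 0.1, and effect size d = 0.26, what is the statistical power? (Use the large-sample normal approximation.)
Power ≈ 0.64

Power calculation (paired t-test, normal approximation):
z_β = d · √n - z_{α/2}
z_β = 0.26 · √59 - 1.645
z_β = 0.26 · 7.681 - 1.645
z_β = 0.352

Power = Φ(z_β) = Φ(0.352) ≈ 0.638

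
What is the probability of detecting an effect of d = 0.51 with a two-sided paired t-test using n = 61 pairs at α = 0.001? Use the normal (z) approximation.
Power ≈ 0.76

Power calculation (paired t-test, normal approximation):
z_β = d · √n - z_{α/2}
z_β = 0.51 · √61 - 3.291
z_β = 0.51 · 7.810 - 3.291
z_β = 0.693

Power = Φ(z_β) = Φ(0.693) ≈ 0.756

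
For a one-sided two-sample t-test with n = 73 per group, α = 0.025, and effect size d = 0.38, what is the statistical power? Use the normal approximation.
Power ≈ 0.63

Power calculation (two-sample t-test, normal approximation):
z_β = d · √(n/2) - z_α
z_β = 0.38 · √(73/2) - 1.960
z_β = 0.38 · 6.042 - 1.960
z_β = 0.336

Power = Φ(z_β) = Φ(0.336) ≈ 0.631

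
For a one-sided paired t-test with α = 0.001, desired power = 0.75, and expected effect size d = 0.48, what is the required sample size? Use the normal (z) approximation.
n = 62 pairs

Sample size formula (paired t-test, normal approximation):
n = ((z_α + z_β) / d)²

z_α = 3.090 (for α = 0.001, one-sided)
z_β = 0.674 (for power = 0.75)
d = 0.48

n = ((3.090 + 0.674) / 0.48)²
n = (7.842)²
n ≈ 61.50
Round up to the next whole number: n = 62 pairs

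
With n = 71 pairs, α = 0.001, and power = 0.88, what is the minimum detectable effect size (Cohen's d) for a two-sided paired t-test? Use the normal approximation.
d ≈ 0.53

Minimum detectable effect (paired t-test, normal approximation):
d = (z_{α/2} + z_β) / √n
d = (3.291 + 1.175) / √71
d = 4.466 / 8.426
d ≈ 0.53

By Cohen's convention (0.2 small / 0.5 medium / 0.8 large): medium effect.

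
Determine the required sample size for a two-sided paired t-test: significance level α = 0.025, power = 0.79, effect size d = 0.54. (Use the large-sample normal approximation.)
n = 32 pairs

Sample size formula (paired t-test, normal approximation):
n = ((z_{α/2} + z_β) / d)²

z_{α/2} = 2.241 (for α = 0.025, two-sided)
z_β = 0.806 (for power = 0.79)
d = 0.54

n = ((2.241 + 0.806) / 0.54)²
n = (5.643)²
n ≈ 31.84
Round up to the next whole number: n = 32 pairs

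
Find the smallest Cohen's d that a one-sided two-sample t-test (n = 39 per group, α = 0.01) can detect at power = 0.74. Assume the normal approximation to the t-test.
d ≈ 0.67

Minimum detectable effect (two-sample t-test, normal approximation):
d = (z_α + z_β) / √(n/2)
d = (2.326 + 0.643) / √(39/2)
d = 2.970 / 4.416
d ≈ 0.67

By Cohen's convention (0.2 small / 0.5 medium / 0.8 large): medium effect.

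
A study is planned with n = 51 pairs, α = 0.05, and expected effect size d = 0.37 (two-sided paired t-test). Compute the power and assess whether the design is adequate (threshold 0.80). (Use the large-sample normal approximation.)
Power ≈ 0.75; the study is underpowered (power < 0.80)

Power calculation (paired t-test, normal approximation):
z_β = d · √n - z_{α/2}
z_β = 0.37 · √51 - 1.960
z_β = 0.37 · 7.141 - 1.960
z_β = 0.682

Power = Φ(z_β) = Φ(0.682) ≈ 0.752

Effect size d = 0.37 is small by Cohen's convention (0.2/0.5/0.8).

Threshold: power ≥ 0.80 is conventionally adequate.
Power ≈ 0.75 → the study is underpowered (power < 0.80).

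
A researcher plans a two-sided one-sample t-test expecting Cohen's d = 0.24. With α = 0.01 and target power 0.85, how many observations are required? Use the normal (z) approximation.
n = 227

Sample size formula (one-sample t-test, normal approximation):
n = ((z_{α/2} + z_β) / d)²

z_{α/2} = 2.576 (for α = 0.01, two-sided)
z_β = 1.036 (for power = 0.85)
d = 0.24

n = ((2.576 + 1.036) / 0.24)²
n = (15.050)²
n ≈ 226.50
Round up to the next whole number: n = 227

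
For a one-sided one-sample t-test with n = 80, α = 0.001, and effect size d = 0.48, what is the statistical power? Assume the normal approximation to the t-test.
Power ≈ 0.89

Power calculation (one-sample t-test, normal approximation):
z_β = d · √n - z_α
z_β = 0.48 · √80 - 3.090
z_β = 0.48 · 8.944 - 3.090
z_β = 1.203

Power = Φ(z_β) = Φ(1.203) ≈ 0.886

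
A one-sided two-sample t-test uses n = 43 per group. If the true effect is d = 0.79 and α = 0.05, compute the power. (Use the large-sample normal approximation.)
Power ≈ 0.98

Power calculation (two-sample t-test, normal approximation):
z_β = d · √(n/2) - z_α
z_β = 0.79 · √(43/2) - 1.645
z_β = 0.79 · 4.637 - 1.645
z_β = 2.018

Power = Φ(z_β) = Φ(2.018) ≈ 0.978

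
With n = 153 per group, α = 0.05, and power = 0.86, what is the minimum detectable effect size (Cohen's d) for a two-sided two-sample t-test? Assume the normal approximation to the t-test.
d ≈ 0.35

Minimum detectable effect (two-sample t-test, normal approximation):
d = (z_{α/2} + z_β) / √(n/2)
d = (1.960 + 1.080) / √(153/2)
d = 3.040 / 8.746
d ≈ 0.35

By Cohen's convention (0.2 small / 0.5 medium / 0.8 large): small effect.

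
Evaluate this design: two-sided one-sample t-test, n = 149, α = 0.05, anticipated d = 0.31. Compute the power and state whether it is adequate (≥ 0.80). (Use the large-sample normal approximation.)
Power ≈ 0.97; the study is adequately powered (power ≥ 0.80)

Power calculation (one-sample t-test, normal approximation):
z_β = d · √n - z_{α/2}
z_β = 0.31 · √149 - 1.960
z_β = 0.31 · 12.207 - 1.960
z_β = 1.824

Power = Φ(z_β) = Φ(1.824) ≈ 0.966

Effect size d = 0.31 is small by Cohen's convention (0.2/0.5/0.8).

Threshold: power ≥ 0.80 is conventionally adequate.
Power ≈ 0.97 → the study is adequately powered (power ≥ 0.80).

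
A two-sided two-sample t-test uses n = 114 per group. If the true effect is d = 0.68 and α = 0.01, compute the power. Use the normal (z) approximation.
Power ≈ 0.99

Power calculation (two-sample t-test, normal approximation):
z_β = d · √(n/2) - z_{α/2}
z_β = 0.68 · √(114/2) - 2.576
z_β = 0.68 · 7.550 - 2.576
z_β = 2.558

Power = Φ(z_β) = Φ(2.558) ≈ 0.995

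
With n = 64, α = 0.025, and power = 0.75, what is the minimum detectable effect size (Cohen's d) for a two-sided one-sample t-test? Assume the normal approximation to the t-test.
d ≈ 0.36

Minimum detectable effect (one-sample t-test, normal approximation):
d = (z_{α/2} + z_β) / √n
d = (2.241 + 0.674) / √64
d = 2.916 / 8.000
d ≈ 0.36

By Cohen's convention (0.2 small / 0.5 medium / 0.8 large): small effect.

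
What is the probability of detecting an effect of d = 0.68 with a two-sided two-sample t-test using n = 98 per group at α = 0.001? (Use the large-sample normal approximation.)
Power ≈ 0.93

Power calculation (two-sample t-test, normal approximation):
z_β = d · √(n/2) - z_{α/2}
z_β = 0.68 · √(98/2) - 3.291
z_β = 0.68 · 7.000 - 3.291
z_β = 1.469

Power = Φ(z_β) = Φ(1.469) ≈ 0.929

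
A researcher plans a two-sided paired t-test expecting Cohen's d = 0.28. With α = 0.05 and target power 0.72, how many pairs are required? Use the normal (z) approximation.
n = 83 pairs

Sample size formula (paired t-test, normal approximation):
n = ((z_{α/2} + z_β) / d)²

z_{α/2} = 1.960 (for α = 0.05, two-sided)
z_β = 0.583 (for power = 0.72)
d = 0.28

n = ((1.960 + 0.583) / 0.28)²
n = (9.082)²
n ≈ 82.48
Round up to the next whole number: n = 83 pairs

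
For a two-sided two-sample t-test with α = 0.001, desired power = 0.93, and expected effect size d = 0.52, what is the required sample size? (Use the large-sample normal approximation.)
n = 169 per group

Sample size formula (two-sample t-test, normal approximation):
n = 2 · ((z_{α/2} + z_β) / d)²

z_{α/2} = 3.291 (for α = 0.001, two-sided)
z_β = 1.476 (for power = 0.93)
d = 0.52

n = 2 · ((3.291 + 1.476) / 0.52)²
n = 2 · (9.167)²
n ≈ 168.07
Round up to the next whole number: n = 169 per group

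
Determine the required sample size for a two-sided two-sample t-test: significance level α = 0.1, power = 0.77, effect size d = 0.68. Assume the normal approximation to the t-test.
n = 25 per group

Sample size formula (two-sample t-test, normal approximation):
n = 2 · ((z_{α/2} + z_β) / d)²

z_{α/2} = 1.645 (for α = 0.1, two-sided)
z_β = 0.739 (for power = 0.77)
d = 0.68

n = 2 · ((1.645 + 0.739) / 0.68)²
n = 2 · (3.506)²
n ≈ 24.58
Round up to the next whole number: n = 25 per group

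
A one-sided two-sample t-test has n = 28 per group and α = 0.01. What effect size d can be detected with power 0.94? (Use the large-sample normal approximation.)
d ≈ 1.04

Minimum detectable effect (two-sample t-test, normal approximation):
d = (z_α + z_β) / √(n/2)
d = (2.326 + 1.555) / √(28/2)
d = 3.881 / 3.742
d ≈ 1.04

By Cohen's convention (0.2 small / 0.5 medium / 0.8 large): large effect.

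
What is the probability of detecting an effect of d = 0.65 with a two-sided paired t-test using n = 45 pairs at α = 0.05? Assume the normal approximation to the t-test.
Power ≈ 0.99

Power calculation (paired t-test, normal approximation):
z_β = d · √n - z_{α/2}
z_β = 0.65 · √45 - 1.960
z_β = 0.65 · 6.708 - 1.960
z_β = 2.400

Power = Φ(z_β) = Φ(2.400) ≈ 0.992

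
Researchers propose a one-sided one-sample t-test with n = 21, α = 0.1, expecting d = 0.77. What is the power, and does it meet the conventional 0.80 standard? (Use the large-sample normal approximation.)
Power ≈ 0.99; the study is adequately powered (power ≥ 0.80)

Power calculation (one-sample t-test, normal approximation):
z_β = d · √n - z_α
z_β = 0.77 · √21 - 1.282
z_β = 0.77 · 4.583 - 1.282
z_β = 2.247

Power = Φ(z_β) = Φ(2.247) ≈ 0.988

Effect size d = 0.77 is medium by Cohen's convention (0.2/0.5/0.8).

Threshold: power ≥ 0.80 is conventionally adequate.
Power ≈ 0.99 → the study is adequately powered (power ≥ 0.80).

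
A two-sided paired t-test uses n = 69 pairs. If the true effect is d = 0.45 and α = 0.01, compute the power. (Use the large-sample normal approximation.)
Power ≈ 0.88

Power calculation (paired t-test, normal approximation):
z_β = d · √n - z_{α/2}
z_β = 0.45 · √69 - 2.576
z_β = 0.45 · 8.307 - 2.576
z_β = 1.162

Power = Φ(z_β) = Φ(1.162) ≈ 0.877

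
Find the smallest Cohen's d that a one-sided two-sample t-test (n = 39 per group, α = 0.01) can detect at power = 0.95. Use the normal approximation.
d ≈ 0.90

Minimum detectable effect (two-sample t-test, normal approximation):
d = (z_α + z_β) / √(n/2)
d = (2.326 + 1.645) / √(39/2)
d = 3.971 / 4.416
d ≈ 0.90

By Cohen's convention (0.2 small / 0.5 medium / 0.8 large): large effect.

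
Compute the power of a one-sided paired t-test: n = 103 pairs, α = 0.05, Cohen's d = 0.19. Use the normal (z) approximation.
Power ≈ 0.61

Power calculation (paired t-test, normal approximation):
z_β = d · √n - z_α
z_β = 0.19 · √103 - 1.645
z_β = 0.19 · 10.149 - 1.645
z_β = 0.283

Power = Φ(z_β) = Φ(0.283) ≈ 0.612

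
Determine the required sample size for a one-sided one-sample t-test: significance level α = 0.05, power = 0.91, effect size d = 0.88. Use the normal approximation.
n = 12

Sample size formula (one-sample t-test, normal approximation):
n = ((z_α + z_β) / d)²

z_α = 1.645 (for α = 0.05, one-sided)
z_β = 1.341 (for power = 0.91)
d = 0.88

n = ((1.645 + 1.341) / 0.88)²
n = (3.393)²
n ≈ 11.51
Round up to the next whole number: n = 12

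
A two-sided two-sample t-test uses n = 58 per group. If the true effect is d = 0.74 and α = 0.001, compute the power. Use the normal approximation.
Power ≈ 0.76

Power calculation (two-sample t-test, normal approximation):
z_β = d · √(n/2) - z_{α/2}
z_β = 0.74 · √(58/2) - 3.291
z_β = 0.74 · 5.385 - 3.291
z_β = 0.694

Power = Φ(z_β) = Φ(0.694) ≈ 0.756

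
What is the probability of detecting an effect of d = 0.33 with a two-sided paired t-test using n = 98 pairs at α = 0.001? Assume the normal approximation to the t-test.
Power ≈ 0.49

Power calculation (paired t-test, normal approximation):
z_β = d · √n - z_{α/2}
z_β = 0.33 · √98 - 3.291
z_β = 0.33 · 9.899 - 3.291
z_β = -0.024

Power = Φ(z_β) = Φ(-0.024) ≈ 0.491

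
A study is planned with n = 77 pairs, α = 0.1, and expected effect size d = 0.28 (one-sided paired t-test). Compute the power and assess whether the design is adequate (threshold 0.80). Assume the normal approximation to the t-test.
Power ≈ 0.88; the study is adequately powered (power ≥ 0.80)

Power calculation (paired t-test, normal approximation):
z_β = d · √n - z_α
z_β = 0.28 · √77 - 1.282
z_β = 0.28 · 8.775 - 1.282
z_β = 1.175

Power = Φ(z_β) = Φ(1.175) ≈ 0.880

Effect size d = 0.28 is small by Cohen's convention (0.2/0.5/0.8).

Threshold: power ≥ 0.80 is conventionally adequate.
Power ≈ 0.88 → the study is adequately powered (power ≥ 0.80).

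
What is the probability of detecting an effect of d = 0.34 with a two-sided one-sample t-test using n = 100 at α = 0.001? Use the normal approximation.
Power ≈ 0.54

Power calculation (one-sample t-test, normal approximation):
z_β = d · √n - z_{α/2}
z_β = 0.34 · √100 - 3.291
z_β = 0.34 · 10.000 - 3.291
z_β = 0.109

Power = Φ(z_β) = Φ(0.109) ≈ 0.544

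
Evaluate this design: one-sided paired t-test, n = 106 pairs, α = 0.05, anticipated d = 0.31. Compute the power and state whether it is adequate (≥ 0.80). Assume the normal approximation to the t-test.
Power ≈ 0.94; the study is adequately powered (power ≥ 0.80)

Power calculation (paired t-test, normal approximation):
z_β = d · √n - z_α
z_β = 0.31 · √106 - 1.645
z_β = 0.31 · 10.296 - 1.645
z_β = 1.547

Power = Φ(z_β) = Φ(1.547) ≈ 0.939

Effect size d = 0.31 is small by Cohen's convention (0.2/0.5/0.8).

Threshold: power ≥ 0.80 is conventionally adequate.
Power ≈ 0.94 → the study is adequately powered (power ≥ 0.80).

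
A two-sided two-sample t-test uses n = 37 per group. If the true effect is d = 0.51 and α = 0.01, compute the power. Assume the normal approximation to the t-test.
Power ≈ 0.35

Power calculation (two-sample t-test, normal approximation):
z_β = d · √(n/2) - z_{α/2}
z_β = 0.51 · √(37/2) - 2.576
z_β = 0.51 · 4.301 - 2.576
z_β = -0.382

Power = Φ(z_β) = Φ(-0.382) ≈ 0.351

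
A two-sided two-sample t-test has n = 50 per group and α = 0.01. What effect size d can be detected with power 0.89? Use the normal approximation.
d ≈ 0.76

Minimum detectable effect (two-sample t-test, normal approximation):
d = (z_{α/2} + z_β) / √(n/2)
d = (2.576 + 1.227) / √(50/2)
d = 3.802 / 5.000
d ≈ 0.76

By Cohen's convention (0.2 small / 0.5 medium / 0.8 large): medium effect.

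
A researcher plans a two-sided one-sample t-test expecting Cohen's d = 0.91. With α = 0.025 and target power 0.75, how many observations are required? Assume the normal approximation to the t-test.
n = 11

Sample size formula (one-sample t-test, normal approximation):
n = ((z_{α/2} + z_β) / d)²

z_{α/2} = 2.241 (for α = 0.025, two-sided)
z_β = 0.674 (for power = 0.75)
d = 0.91

n = ((2.241 + 0.674) / 0.91)²
n = (3.203)²
n ≈ 10.26
Round up to the next whole number: n = 11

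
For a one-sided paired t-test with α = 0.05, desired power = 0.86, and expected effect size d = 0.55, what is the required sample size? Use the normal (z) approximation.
n = 25 pairs

Sample size formula (paired t-test, normal approximation):
n = ((z_α + z_β) / d)²

z_α = 1.645 (for α = 0.05, one-sided)
z_β = 1.080 (for power = 0.86)
d = 0.55

n = ((1.645 + 1.080) / 0.55)²
n = (4.955)²
n ≈ 24.55
Round up to the next whole number: n = 25 pairs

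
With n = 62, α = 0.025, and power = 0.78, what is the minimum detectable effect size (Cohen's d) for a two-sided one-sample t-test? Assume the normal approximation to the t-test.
d ≈ 0.38

Minimum detectable effect (one-sample t-test, normal approximation):
d = (z_{α/2} + z_β) / √n
d = (2.241 + 0.772) / √62
d = 3.014 / 7.874
d ≈ 0.38

By Cohen's convention (0.2 small / 0.5 medium / 0.8 large): small effect.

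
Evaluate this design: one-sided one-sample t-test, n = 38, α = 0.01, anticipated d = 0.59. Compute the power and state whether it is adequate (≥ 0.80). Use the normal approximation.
Power ≈ 0.91; the study is adequately powered (power ≥ 0.80)

Power calculation (one-sample t-test, normal approximation):
z_β = d · √n - z_α
z_β = 0.59 · √38 - 2.326
z_β = 0.59 · 6.164 - 2.326
z_β = 1.311

Power = Φ(z_β) = Φ(1.311) ≈ 0.905

Effect size d = 0.59 is medium by Cohen's convention (0.2/0.5/0.8).

Threshold: power ≥ 0.80 is conventionally adequate.
Power ≈ 0.91 → the study is adequately powered (power ≥ 0.80).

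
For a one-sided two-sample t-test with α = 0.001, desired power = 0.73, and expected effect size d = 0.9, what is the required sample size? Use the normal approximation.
n = 34 per group

Sample size formula (two-sample t-test, normal approximation):
n = 2 · ((z_α + z_β) / d)²

z_α = 3.090 (for α = 0.001, one-sided)
z_β = 0.613 (for power = 0.73)
d = 0.9

n = 2 · ((3.090 + 0.613) / 0.9)²
n = 2 · (4.114)²
n ≈ 33.85
Round up to the next whole number: n = 34 per group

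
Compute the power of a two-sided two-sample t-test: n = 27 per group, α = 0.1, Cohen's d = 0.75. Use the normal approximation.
Power ≈ 0.87

Power calculation (two-sample t-test, normal approximation):
z_β = d · √(n/2) - z_{α/2}
z_β = 0.75 · √(27/2) - 1.645
z_β = 0.75 · 3.674 - 1.645
z_β = 1.111

Power = Φ(z_β) = Φ(1.111) ≈ 0.867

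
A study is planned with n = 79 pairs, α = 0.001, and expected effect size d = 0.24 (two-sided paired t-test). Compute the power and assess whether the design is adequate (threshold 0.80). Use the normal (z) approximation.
Power ≈ 0.12; the study is underpowered (power < 0.80)

Power calculation (paired t-test, normal approximation):
z_β = d · √n - z_{α/2}
z_β = 0.24 · √79 - 3.291
z_β = 0.24 · 8.888 - 3.291
z_β = -1.157

Power = Φ(z_β) = Φ(-1.157) ≈ 0.124

Effect size d = 0.24 is small by Cohen's convention (0.2/0.5/0.8).

Threshold: power ≥ 0.80 is conventionally adequate.
Power ≈ 0.12 → the study is underpowered (power < 0.80).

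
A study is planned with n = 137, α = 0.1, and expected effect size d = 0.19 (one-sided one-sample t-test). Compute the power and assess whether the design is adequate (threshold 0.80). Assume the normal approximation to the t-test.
Power ≈ 0.83; the study is adequately powered (power ≥ 0.80)

Power calculation (one-sample t-test, normal approximation):
z_β = d · √n - z_α
z_β = 0.19 · √137 - 1.282
z_β = 0.19 · 11.705 - 1.282
z_β = 0.942

Power = Φ(z_β) = Φ(0.942) ≈ 0.827

Effect size d = 0.19 is very small by Cohen's convention (0.2/0.5/0.8).

Threshold: power ≥ 0.80 is conventionally adequate.
Power ≈ 0.83 → the study is adequately powered (power ≥ 0.80).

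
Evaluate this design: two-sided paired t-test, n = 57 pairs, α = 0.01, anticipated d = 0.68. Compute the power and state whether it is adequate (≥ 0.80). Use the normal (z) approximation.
Power ≈ 0.99; the study is adequately powered (power ≥ 0.80)

Power calculation (paired t-test, normal approximation):
z_β = d · √n - z_{α/2}
z_β = 0.68 · √57 - 2.576
z_β = 0.68 · 7.550 - 2.576
z_β = 2.558

Power = Φ(z_β) = Φ(2.558) ≈ 0.995

Effect size d = 0.68 is medium by Cohen's convention (0.2/0.5/0.8).

Threshold: power ≥ 0.80 is conventionally adequate.
Power ≈ 0.99 → the study is adequately powered (power ≥ 0.80).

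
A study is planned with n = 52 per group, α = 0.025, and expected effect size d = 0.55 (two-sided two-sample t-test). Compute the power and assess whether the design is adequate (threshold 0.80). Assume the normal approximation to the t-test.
Power ≈ 0.71; the study is underpowered (power < 0.80)

Power calculation (two-sample t-test, normal approximation):
z_β = d · √(n/2) - z_{α/2}
z_β = 0.55 · √(52/2) - 2.241
z_β = 0.55 · 5.099 - 2.241
z_β = 0.563

Power = Φ(z_β) = Φ(0.563) ≈ 0.713

Effect size d = 0.55 is medium by Cohen's convention (0.2/0.5/0.8).

Threshold: power ≥ 0.80 is conventionally adequate.
Power ≈ 0.71 → the study is underpowered (power < 0.80).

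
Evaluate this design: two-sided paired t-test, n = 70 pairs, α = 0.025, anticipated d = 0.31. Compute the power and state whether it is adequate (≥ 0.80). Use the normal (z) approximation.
Power ≈ 0.64; the study is underpowered (power < 0.80)

Power calculation (paired t-test, normal approximation):
z_β = d · √n - z_{α/2}
z_β = 0.31 · √70 - 2.241
z_β = 0.31 · 8.367 - 2.241
z_β = 0.352

Power = Φ(z_β) = Φ(0.352) ≈ 0.638

Effect size d = 0.31 is small by Cohen's convention (0.2/0.5/0.8).

Threshold: power ≥ 0.80 is conventionally adequate.
Power ≈ 0.64 → the study is underpowered (power < 0.80).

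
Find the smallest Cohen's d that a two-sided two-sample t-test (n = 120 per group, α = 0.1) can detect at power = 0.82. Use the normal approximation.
d ≈ 0.33

Minimum detectable effect (two-sample t-test, normal approximation):
d = (z_{α/2} + z_β) / √(n/2)
d = (1.645 + 0.915) / √(120/2)
d = 2.560 / 7.746
d ≈ 0.33

By Cohen's convention (0.2 small / 0.5 medium / 0.8 large): small effect.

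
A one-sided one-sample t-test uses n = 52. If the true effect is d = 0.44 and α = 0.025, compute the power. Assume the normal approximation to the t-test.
Power ≈ 0.89

Power calculation (one-sample t-test, normal approximation):
z_β = d · √n - z_α
z_β = 0.44 · √52 - 1.960
z_β = 0.44 · 7.211 - 1.960
z_β = 1.213

Power = Φ(z_β) = Φ(1.213) ≈ 0.887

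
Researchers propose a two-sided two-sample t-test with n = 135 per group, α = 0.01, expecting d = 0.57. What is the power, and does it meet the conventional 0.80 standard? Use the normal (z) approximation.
Power ≈ 0.98; the study is adequately powered (power ≥ 0.80)

Power calculation (two-sample t-test, normal approximation):
z_β = d · √(n/2) - z_{α/2}
z_β = 0.57 · √(135/2) - 2.576
z_β = 0.57 · 8.216 - 2.576
z_β = 2.107

Power = Φ(z_β) = Φ(2.107) ≈ 0.982

Effect size d = 0.57 is medium by Cohen's convention (0.2/0.5/0.8).

Threshold: power ≥ 0.80 is conventionally adequate.
Power ≈ 0.98 → the study is adequately powered (power ≥ 0.80).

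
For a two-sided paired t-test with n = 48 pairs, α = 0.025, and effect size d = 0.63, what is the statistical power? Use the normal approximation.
Power ≈ 0.98

Power calculation (paired t-test, normal approximation):
z_β = d · √n - z_{α/2}
z_β = 0.63 · √48 - 2.241
z_β = 0.63 · 6.928 - 2.241
z_β = 2.123

Power = Φ(z_β) = Φ(2.123) ≈ 0.983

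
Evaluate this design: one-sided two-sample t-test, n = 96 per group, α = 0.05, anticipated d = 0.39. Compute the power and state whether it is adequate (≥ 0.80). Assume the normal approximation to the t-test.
Power ≈ 0.85; the study is adequately powered (power ≥ 0.80)

Power calculation (two-sample t-test, normal approximation):
z_β = d · √(n/2) - z_α
z_β = 0.39 · √(96/2) - 1.645
z_β = 0.39 · 6.928 - 1.645
z_β = 1.057

Power = Φ(z_β) = Φ(1.057) ≈ 0.855

Effect size d = 0.39 is small by Cohen's convention (0.2/0.5/0.8).

Threshold: power ≥ 0.80 is conventionally adequate.
Power ≈ 0.85 → the study is adequately powered (power ≥ 0.80).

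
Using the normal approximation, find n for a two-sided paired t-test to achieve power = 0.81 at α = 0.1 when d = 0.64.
n = 16 pairs

Sample size formula (paired t-test, normal approximation):
n = ((z_{α/2} + z_β) / d)²

z_{α/2} = 1.645 (for α = 0.1, two-sided)
z_β = 0.878 (for power = 0.81)
d = 0.64

n = ((1.645 + 0.878) / 0.64)²
n = (3.942)²
n ≈ 15.54
Round up to the next whole number: n = 16 pairs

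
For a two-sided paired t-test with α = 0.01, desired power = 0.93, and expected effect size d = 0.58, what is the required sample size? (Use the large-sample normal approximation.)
n = 49 pairs

Sample size formula (paired t-test, normal approximation):
n = ((z_{α/2} + z_β) / d)²

z_{α/2} = 2.576 (for α = 0.01, two-sided)
z_β = 1.476 (for power = 0.93)
d = 0.58

n = ((2.576 + 1.476) / 0.58)²
n = (6.986)²
n ≈ 48.80
Round up to the next whole number: n = 49 pairs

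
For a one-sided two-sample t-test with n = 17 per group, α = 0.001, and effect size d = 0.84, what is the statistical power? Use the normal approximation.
Power ≈ 0.26

Power calculation (two-sample t-test, normal approximation):
z_β = d · √(n/2) - z_α
z_β = 0.84 · √(17/2) - 3.090
z_β = 0.84 · 2.915 - 3.090
z_β = -0.641

Power = Φ(z_β) = Φ(-0.641) ≈ 0.261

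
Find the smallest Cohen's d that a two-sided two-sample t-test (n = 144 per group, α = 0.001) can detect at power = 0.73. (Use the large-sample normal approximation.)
d ≈ 0.46

Minimum detectable effect (two-sample t-test, normal approximation):
d = (z_{α/2} + z_β) / √(n/2)
d = (3.291 + 0.613) / √(144/2)
d = 3.903 / 8.485
d ≈ 0.46

By Cohen's convention (0.2 small / 0.5 medium / 0.8 large): small effect.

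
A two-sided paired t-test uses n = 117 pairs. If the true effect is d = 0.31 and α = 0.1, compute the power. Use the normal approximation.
Power ≈ 0.96

Power calculation (paired t-test, normal approximation):
z_β = d · √n - z_{α/2}
z_β = 0.31 · √117 - 1.645
z_β = 0.31 · 10.817 - 1.645
z_β = 1.708

Power = Φ(z_β) = Φ(1.708) ≈ 0.956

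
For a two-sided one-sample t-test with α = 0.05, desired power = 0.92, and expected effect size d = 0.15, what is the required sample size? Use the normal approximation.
n = 504

Sample size formula (one-sample t-test, normal approximation):
n = ((z_{α/2} + z_β) / d)²

z_{α/2} = 1.960 (for α = 0.05, two-sided)
z_β = 1.405 (for power = 0.92)
d = 0.15

n = ((1.960 + 1.405) / 0.15)²
n = (22.433)²
n ≈ 503.24
Round up to the next whole number: n = 504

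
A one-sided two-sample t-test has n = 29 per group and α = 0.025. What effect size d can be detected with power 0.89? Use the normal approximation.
d ≈ 0.84

Minimum detectable effect (two-sample t-test, normal approximation):
d = (z_α + z_β) / √(n/2)
d = (1.960 + 1.227) / √(29/2)
d = 3.186 / 3.808
d ≈ 0.84

By Cohen's convention (0.2 small / 0.5 medium / 0.8 large): large effect.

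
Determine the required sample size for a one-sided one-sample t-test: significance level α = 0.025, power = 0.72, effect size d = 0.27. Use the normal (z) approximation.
n = 89

Sample size formula (one-sample t-test, normal approximation):
n = ((z_α + z_β) / d)²

z_α = 1.960 (for α = 0.025, one-sided)
z_β = 0.583 (for power = 0.72)
d = 0.27

n = ((1.960 + 0.583) / 0.27)²
n = (9.419)²
n ≈ 88.72
Round up to the next whole number: n = 89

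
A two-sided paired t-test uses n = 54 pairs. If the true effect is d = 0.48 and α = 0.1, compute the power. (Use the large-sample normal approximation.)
Power ≈ 0.97

Power calculation (paired t-test, normal approximation):
z_β = d · √n - z_{α/2}
z_β = 0.48 · √54 - 1.645
z_β = 0.48 · 7.348 - 1.645
z_β = 1.882

Power = Φ(z_β) = Φ(1.882) ≈ 0.970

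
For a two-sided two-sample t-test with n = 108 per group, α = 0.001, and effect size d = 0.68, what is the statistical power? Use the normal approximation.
Power ≈ 0.96

Power calculation (two-sample t-test, normal approximation):
z_β = d · √(n/2) - z_{α/2}
z_β = 0.68 · √(108/2) - 3.291
z_β = 0.68 · 7.348 - 3.291
z_β = 1.706

Power = Φ(z_β) = Φ(1.706) ≈ 0.956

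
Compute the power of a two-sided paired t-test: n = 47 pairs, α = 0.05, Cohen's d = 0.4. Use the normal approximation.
Power ≈ 0.78

Power calculation (paired t-test, normal approximation):
z_β = d · √n - z_{α/2}
z_β = 0.4 · √47 - 1.960
z_β = 0.4 · 6.856 - 1.960
z_β = 0.782

Power = Φ(z_β) = Φ(0.782) ≈ 0.783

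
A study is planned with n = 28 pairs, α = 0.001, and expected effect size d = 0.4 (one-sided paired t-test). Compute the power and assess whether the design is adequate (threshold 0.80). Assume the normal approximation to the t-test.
Power ≈ 0.17; the study is underpowered (power < 0.80)

Power calculation (paired t-test, normal approximation):
z_β = d · √n - z_α
z_β = 0.4 · √28 - 3.090
z_β = 0.4 · 5.292 - 3.090
z_β = -0.974

Power = Φ(z_β) = Φ(-0.974) ≈ 0.165

Effect size d = 0.4 is small by Cohen's convention (0.2/0.5/0.8).

Threshold: power ≥ 0.80 is conventionally adequate.
Power ≈ 0.17 → the study is underpowered (power < 0.80).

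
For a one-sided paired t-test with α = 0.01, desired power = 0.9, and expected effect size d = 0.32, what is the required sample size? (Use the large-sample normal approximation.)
n = 128 pairs

Sample size formula (paired t-test, normal approximation):
n = ((z_α + z_β) / d)²

z_α = 2.326 (for α = 0.01, one-sided)
z_β = 1.282 (for power = 0.9)
d = 0.32

n = ((2.326 + 1.282) / 0.32)²
n = (11.275)²
n ≈ 127.13
Round up to the next whole number: n = 128 pairs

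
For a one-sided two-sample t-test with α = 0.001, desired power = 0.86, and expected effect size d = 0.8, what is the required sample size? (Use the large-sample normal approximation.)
n = 55 per group

Sample size formula (two-sample t-test, normal approximation):
n = 2 · ((z_α + z_β) / d)²

z_α = 3.090 (for α = 0.001, one-sided)
z_β = 1.080 (for power = 0.86)
d = 0.8

n = 2 · ((3.090 + 1.080) / 0.8)²
n = 2 · (5.213)²
n ≈ 54.35
Round up to the next whole number: n = 55 per group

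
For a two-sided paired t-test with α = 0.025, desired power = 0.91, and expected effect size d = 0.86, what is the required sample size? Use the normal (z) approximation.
n = 18 pairs

Sample size formula (paired t-test, normal approximation):
n = ((z_{α/2} + z_β) / d)²

z_{α/2} = 2.241 (for α = 0.025, two-sided)
z_β = 1.341 (for power = 0.91)
d = 0.86

n = ((2.241 + 1.341) / 0.86)²
n = (4.165)²
n ≈ 17.35
Round up to the next whole number: n = 18 pairs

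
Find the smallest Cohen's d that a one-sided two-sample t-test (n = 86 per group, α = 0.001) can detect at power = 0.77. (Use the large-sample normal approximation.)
d ≈ 0.58

Minimum detectable effect (two-sample t-test, normal approximation):
d = (z_α + z_β) / √(n/2)
d = (3.090 + 0.739) / √(86/2)
d = 3.829 / 6.557
d ≈ 0.58

By Cohen's convention (0.2 small / 0.5 medium / 0.8 large): medium effect.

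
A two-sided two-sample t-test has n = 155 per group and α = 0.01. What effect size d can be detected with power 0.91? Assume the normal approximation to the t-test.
d ≈ 0.44

Minimum detectable effect (two-sample t-test, normal approximation):
d = (z_{α/2} + z_β) / √(n/2)
d = (2.576 + 1.341) / √(155/2)
d = 3.917 / 8.803
d ≈ 0.44

By Cohen's convention (0.2 small / 0.5 medium / 0.8 large): small effect.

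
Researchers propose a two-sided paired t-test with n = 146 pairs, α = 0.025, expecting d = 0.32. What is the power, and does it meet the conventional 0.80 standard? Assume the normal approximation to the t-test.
Power ≈ 0.95; the study is adequately powered (power ≥ 0.80)

Power calculation (paired t-test, normal approximation):
z_β = d · √n - z_{α/2}
z_β = 0.32 · √146 - 2.241
z_β = 0.32 · 12.083 - 2.241
z_β = 1.625

Power = Φ(z_β) = Φ(1.625) ≈ 0.948

Effect size d = 0.32 is small by Cohen's convention (0.2/0.5/0.8).

Threshold: power ≥ 0.80 is conventionally adequate.
Power ≈ 0.95 → the study is adequately powered (power ≥ 0.80).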